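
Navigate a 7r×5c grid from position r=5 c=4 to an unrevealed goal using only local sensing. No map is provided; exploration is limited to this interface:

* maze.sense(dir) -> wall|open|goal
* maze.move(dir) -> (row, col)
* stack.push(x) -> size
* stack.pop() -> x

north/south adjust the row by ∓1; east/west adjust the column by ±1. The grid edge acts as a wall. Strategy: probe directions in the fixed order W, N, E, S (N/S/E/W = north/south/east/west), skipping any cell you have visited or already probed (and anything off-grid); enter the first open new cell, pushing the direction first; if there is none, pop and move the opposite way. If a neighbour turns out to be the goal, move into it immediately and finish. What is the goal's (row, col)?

Calling maze.sense(dir='west'), yielding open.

I run stack.push(x='west'), giving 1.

Now I run maze.move(dir='west'), and observe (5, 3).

Now I run maze.sense(dir='west'), and see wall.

I run maze.sense(dir='north'), giving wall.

Invoking maze.sense(dir='south'), which returns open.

Using stack.push(x='south'), → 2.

Using maze.move(dir='south'), — result: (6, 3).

I invoke maze.sense(dir='west'), and see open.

Using stack.push(x='west'), — result: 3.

Invoking maze.move(dir='west'), : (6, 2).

Then maze.sense(dir='west'), — result: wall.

I use stack.pop, giving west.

Now I run maze.move(dir='east'), : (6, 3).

I call maze.sense(dir='east'), and see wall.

Invoking stack.pop, → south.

Calling maze.move(dir='north'), yielding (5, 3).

Now I run stack.pop(), and see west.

Invoking maze.move(dir='east'), and see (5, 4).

I run maze.sense(dir='north'), yielding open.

I use stack.push(x='north'), and see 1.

Calling maze.move(dir='north'), : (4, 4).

Now I run maze.sense(dir='north'), and get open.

I try stack.push(x='north'), — result: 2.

Invoking maze.move(dir='north'), — result: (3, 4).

I call maze.sense(dir='west'), and observe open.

I call stack.push(x='west'), — result: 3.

I run maze.move(dir='west'), and get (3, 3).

Now I run maze.sense(dir='west'), and see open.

Using stack.push(x='west'), and get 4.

I invoke maze.move(dir='west'), → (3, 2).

Using maze.sense(dir='west'), which returns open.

Calling stack.push(x='west'), and observe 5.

Invoking maze.move(dir='west'), which returns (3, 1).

I run maze.sense(dir='west'), and get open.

Then stack.push(x='west'), yielding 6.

I try maze.move(dir='west'), and see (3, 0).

I run maze.sense(dir='north'), : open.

I invoke stack.push(x='north'), and observe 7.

Using maze.move(dir='north'), and get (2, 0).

I use maze.sense(dir='north'), which returns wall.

I call maze.sense(dir='east'), : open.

I invoke stack.push(x='east'), — result: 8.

I call maze.move(dir='east'), → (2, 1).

Calling maze.sense(dir='north'), and see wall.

Using maze.sense(dir='east'), and get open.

Now I run stack.push(x='east'), : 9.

Now I run maze.move(dir='east'), and observe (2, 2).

I run maze.sense(dir='north'), giving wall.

Invoking maze.sense(dir='east'), yielding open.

I try stack.push(x='east'), : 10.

I use maze.move(dir='east'), yielding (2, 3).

I use maze.sense(dir='north'), yielding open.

Using stack.push(x='north'), and get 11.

I use maze.move(dir='north'), giving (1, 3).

Next I call maze.sense(dir='north'), → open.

Invoking stack.push(x='north'), yielding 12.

Using maze.move(dir='north'), → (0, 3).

I use maze.sense(dir='west'), — result: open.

I call stack.push(x='west'), → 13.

I try maze.move(dir='west'), — result: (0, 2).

Calling maze.sense(dir='west'), yielding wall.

Calling stack.pop(), and observe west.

Invoking maze.move(dir='east'), and observe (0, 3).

I call maze.sense(dir='east'), and get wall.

Using stack.pop(), which returns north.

I use maze.move(dir='south'), and get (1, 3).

I call maze.sense(dir='east'), yielding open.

I call stack.push(x='east'), giving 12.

Then maze.move(dir='east'), giving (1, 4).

Now I run maze.sense(dir='south'), and see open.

Using stack.push(x='south'), yielding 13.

I invoke maze.move(dir='south'), and get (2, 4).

I invoke stack.pop(), which returns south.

I run maze.move(dir='north'), → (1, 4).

Now I run stack.pop, and observe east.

Now I run maze.move(dir='west'), : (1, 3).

I try stack.pop(), and get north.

I invoke maze.move(dir='south'), yielding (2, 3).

Now I run stack.pop(), and see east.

Now I run maze.move(dir='west'), and see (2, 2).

I invoke stack.pop, — result: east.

Now I run maze.move(dir='west'), : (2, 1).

Invoking stack.pop(), : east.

Then maze.move(dir='west'), which returns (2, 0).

Calling stack.pop(), and get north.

I try maze.move(dir='south'), — result: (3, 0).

Then maze.sense(dir='south'), and get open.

I try stack.push(x='south'), and see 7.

Invoking maze.move(dir='south'), and see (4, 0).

Invoking maze.sense(dir='east'), giving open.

I run stack.push(x='east'), giving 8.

I run maze.move(dir='east'), which returns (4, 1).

I run maze.sense(dir='east'), → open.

I call stack.push(x='east'), and observe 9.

Next I call maze.move(dir='east'), : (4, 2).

I try stack.pop(), — result: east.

Calling maze.move(dir='west'), and observe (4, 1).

Then maze.sense(dir='south'), and observe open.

I invoke stack.push(x='south'), and see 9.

Calling maze.move(dir='south'), and see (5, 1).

Now I run maze.sense(dir='west'), and see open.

Invoking stack.push(x='west'), → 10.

Next I call maze.move(dir='west'), — result: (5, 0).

Using maze.sense(dir='south'), and see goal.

Now I run maze.move(dir='south'), → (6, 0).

Answer: (6, 0)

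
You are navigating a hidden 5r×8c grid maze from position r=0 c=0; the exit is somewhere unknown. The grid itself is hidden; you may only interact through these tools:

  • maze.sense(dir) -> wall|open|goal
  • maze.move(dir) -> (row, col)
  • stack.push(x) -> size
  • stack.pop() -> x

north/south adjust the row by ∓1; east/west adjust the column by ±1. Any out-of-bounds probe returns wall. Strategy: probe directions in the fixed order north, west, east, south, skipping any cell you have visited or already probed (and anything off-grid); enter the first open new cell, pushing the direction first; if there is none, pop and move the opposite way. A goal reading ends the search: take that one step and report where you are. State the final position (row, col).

# sense(dir=east) : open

# push(x=east) : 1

# move(dir=east) : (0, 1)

# sense(dir=east) : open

# push(x=east) : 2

# move(dir=east) : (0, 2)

# sense(dir=east) : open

# push(x=east) : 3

# move(dir=east) : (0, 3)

# sense(dir=east) : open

# push(x=east) : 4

# move(dir=east) : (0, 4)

# sense(dir=east) : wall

# sense(dir=south) : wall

# pop() : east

# move(dir=west) : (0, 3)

# sense(dir=south) : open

# push(x=south) : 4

# move(dir=south) : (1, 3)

# sense(dir=west) : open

# push(x=west) : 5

# move(dir=west) : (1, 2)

# sense(dir=west) : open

# push(x=west) : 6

# move(dir=west) : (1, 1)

# sense(dir=west) : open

# push(x=west) : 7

# move(dir=west) : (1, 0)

# sense(dir=south) : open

# push(x=south) : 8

# move(dir=south) : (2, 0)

# sense(dir=east) : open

# push(x=east) : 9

# move(dir=east) : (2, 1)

# sense(dir=east) : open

# push(x=east) : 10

# move(dir=east) : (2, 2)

# sense(dir=east) : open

# push(x=east) : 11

# move(dir=east) : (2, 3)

# sense(dir=east) : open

# push(x=east) : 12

# move(dir=east) : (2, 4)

# sense(dir=east) : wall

# sense(dir=south) : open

# push(x=south) : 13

# move(dir=south) : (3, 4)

# sense(dir=west) : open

# push(x=west) : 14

# move(dir=west) : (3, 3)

# sense(dir=west) : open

# push(x=west) : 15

# move(dir=west) : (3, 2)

# sense(dir=west) : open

# push(x=west) : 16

# move(dir=west) : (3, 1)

# sense(dir=west) : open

# push(x=west) : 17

# move(dir=west) : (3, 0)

# sense(dir=south) : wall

# pop() : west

# move(dir=east) : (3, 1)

# sense(dir=south) : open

# push(x=south) : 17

# move(dir=south) : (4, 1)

# sense(dir=east) : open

# push(x=east) : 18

# move(dir=east) : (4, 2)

# sense(dir=east) : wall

# pop() : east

# move(dir=west) : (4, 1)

# pop() : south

# move(dir=north) : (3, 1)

# pop() : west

# move(dir=east) : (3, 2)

# pop() : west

# move(dir=east) : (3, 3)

# pop() : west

# move(dir=east) : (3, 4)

# sense(dir=east) : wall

# sense(dir=south) : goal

# move(dir=south) : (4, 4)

Answer: (4, 4)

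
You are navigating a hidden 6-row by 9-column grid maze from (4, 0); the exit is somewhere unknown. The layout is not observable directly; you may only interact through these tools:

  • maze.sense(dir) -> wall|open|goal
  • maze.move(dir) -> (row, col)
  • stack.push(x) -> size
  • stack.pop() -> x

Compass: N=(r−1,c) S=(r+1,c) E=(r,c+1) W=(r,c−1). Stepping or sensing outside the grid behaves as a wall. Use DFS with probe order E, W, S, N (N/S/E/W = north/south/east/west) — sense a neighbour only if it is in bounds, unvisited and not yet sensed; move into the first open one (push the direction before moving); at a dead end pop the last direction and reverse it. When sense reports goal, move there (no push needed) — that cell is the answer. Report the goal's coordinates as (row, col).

// maze.sense(dir='east') : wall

// maze.sense(dir='south') : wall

// maze.sense(dir='north') : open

// stack.push(x='north') : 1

// maze.move(dir='north') : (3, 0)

// maze.sense(dir='east') : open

// stack.push(x='east') : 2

// maze.move(dir='east') : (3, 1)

// maze.sense(dir='east') : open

// stack.push(x='east') : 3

// maze.move(dir='east') : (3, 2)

// maze.sense(dir='east') : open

// stack.push(x='east') : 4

// maze.move(dir='east') : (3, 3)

// maze.sense(dir='east') : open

// stack.push(x='east') : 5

// maze.move(dir='east') : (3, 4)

// maze.sense(dir='east') : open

// stack.push(x='east') : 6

// maze.move(dir='east') : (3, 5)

// maze.sense(dir='east') : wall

// maze.sense(dir='south') : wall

// maze.sense(dir='north') : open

// stack.push(x='north') : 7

// maze.move(dir='north') : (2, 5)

// maze.sense(dir='east') : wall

// maze.sense(dir='west') : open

// stack.push(x='west') : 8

// maze.move(dir='west') : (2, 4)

// maze.sense(dir='west') : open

// stack.push(x='west') : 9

// maze.move(dir='west') : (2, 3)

// maze.sense(dir='west') : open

// stack.push(x='west') : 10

// maze.move(dir='west') : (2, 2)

// maze.sense(dir='west') : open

// stack.push(x='west') : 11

// maze.move(dir='west') : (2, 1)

// maze.sense(dir='west') : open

// stack.push(x='west') : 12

// maze.move(dir='west') : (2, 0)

// maze.sense(dir='north') : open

// stack.push(x='north') : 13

// maze.move(dir='north') : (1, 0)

// maze.sense(dir='east') : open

// stack.push(x='east') : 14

// maze.move(dir='east') : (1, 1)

// maze.sense(dir='east') : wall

// maze.sense(dir='north') : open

// stack.push(x='north') : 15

// maze.move(dir='north') : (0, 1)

// maze.sense(dir='east') : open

// stack.push(x='east') : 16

// maze.move(dir='east') : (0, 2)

// maze.sense(dir='east') : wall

// stack.pop() : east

// maze.move(dir='west') : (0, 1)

// maze.sense(dir='west') : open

// stack.push(x='west') : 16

// maze.move(dir='west') : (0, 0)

// stack.pop() : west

// maze.move(dir='east') : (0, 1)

// stack.pop() : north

// maze.move(dir='south') : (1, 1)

// stack.pop() : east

// maze.move(dir='west') : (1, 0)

// stack.pop() : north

// maze.move(dir='south') : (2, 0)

// stack.pop() : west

// maze.move(dir='east') : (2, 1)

// stack.pop() : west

// maze.move(dir='east') : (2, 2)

// stack.pop() : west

// maze.move(dir='east') : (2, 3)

// maze.sense(dir='north') : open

// stack.push(x='north') : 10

// maze.move(dir='north') : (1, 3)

// maze.sense(dir='east') : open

// stack.push(x='east') : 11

// maze.move(dir='east') : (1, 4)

// maze.sense(dir='east') : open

// stack.push(x='east') : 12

// maze.move(dir='east') : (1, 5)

// maze.sense(dir='east') : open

// stack.push(x='east') : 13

// maze.move(dir='east') : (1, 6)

// maze.sense(dir='east') : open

// stack.push(x='east') : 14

// maze.move(dir='east') : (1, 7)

// maze.sense(dir='east') : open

// stack.push(x='east') : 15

// maze.move(dir='east') : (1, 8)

// maze.sense(dir='south') : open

// stack.push(x='south') : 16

// maze.move(dir='south') : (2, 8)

// maze.sense(dir='west') : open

// stack.push(x='west') : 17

// maze.move(dir='west') : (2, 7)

// maze.sense(dir='south') : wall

// stack.pop() : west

// maze.move(dir='east') : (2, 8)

// maze.sense(dir='south') : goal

// maze.move(dir='south') : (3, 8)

Answer: (3, 8)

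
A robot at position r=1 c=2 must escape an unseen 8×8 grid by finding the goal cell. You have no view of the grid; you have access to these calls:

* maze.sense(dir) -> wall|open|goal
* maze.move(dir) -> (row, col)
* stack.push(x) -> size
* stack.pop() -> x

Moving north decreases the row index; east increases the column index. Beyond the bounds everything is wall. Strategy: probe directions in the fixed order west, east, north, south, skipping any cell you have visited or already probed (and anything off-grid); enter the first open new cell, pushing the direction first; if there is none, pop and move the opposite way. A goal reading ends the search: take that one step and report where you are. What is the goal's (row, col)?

! maze.sense(dir='west') == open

! stack.push(x='west') == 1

! maze.move(dir='west') == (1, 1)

! maze.sense(dir='west') == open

! stack.push(x='west') == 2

! maze.move(dir='west') == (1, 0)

! maze.sense(dir='north') == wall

! maze.sense(dir='south') == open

! stack.push(x='south') == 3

! maze.move(dir='south') == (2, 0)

! maze.sense(dir='east') == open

! stack.push(x='east') == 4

! maze.move(dir='east') == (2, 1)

! maze.sense(dir='east') == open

! stack.push(x='east') == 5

! maze.move(dir='east') == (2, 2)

! maze.sense(dir='east') == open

! stack.push(x='east') == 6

! maze.move(dir='east') == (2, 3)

! maze.sense(dir='east') == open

! stack.push(x='east') == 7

! maze.move(dir='east') == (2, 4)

! maze.sense(dir='east') == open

! stack.push(x='east') == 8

! maze.move(dir='east') == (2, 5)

! maze.sense(dir='east') == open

! stack.push(x='east') == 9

! maze.move(dir='east') == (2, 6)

! maze.sense(dir='east') == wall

! maze.sense(dir='north') == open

! stack.push(x='north') == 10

! maze.move(dir='north') == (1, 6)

! maze.sense(dir='west') == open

! stack.push(x='west') == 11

! maze.move(dir='west') == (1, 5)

! maze.sense(dir='west') == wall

! maze.sense(dir='north') == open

! stack.push(x='north') == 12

! maze.move(dir='north') == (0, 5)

! maze.sense(dir='west') == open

! stack.push(x='west') == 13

! maze.move(dir='west') == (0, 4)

! maze.sense(dir='west') == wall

! stack.pop() == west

! maze.move(dir='east') == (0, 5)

! maze.sense(dir='east') == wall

! stack.pop() == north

! maze.move(dir='south') == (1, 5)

! stack.pop() == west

! maze.move(dir='east') == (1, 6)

! maze.sense(dir='east') == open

! stack.push(x='east') == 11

! maze.move(dir='east') == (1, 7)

! maze.sense(dir='north') == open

! stack.push(x='north') == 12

! maze.move(dir='north') == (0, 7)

! stack.pop() == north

! maze.move(dir='south') == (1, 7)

! stack.pop() == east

! maze.move(dir='west') == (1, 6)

! stack.pop() == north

! maze.move(dir='south') == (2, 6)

! maze.sense(dir='south') == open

! stack.push(x='south') == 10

! maze.move(dir='south') == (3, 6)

! maze.sense(dir='west') == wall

! maze.sense(dir='east') == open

! stack.push(x='east') == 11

! maze.move(dir='east') == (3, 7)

! maze.sense(dir='south') == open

! stack.push(x='south') == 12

! maze.move(dir='south') == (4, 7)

! maze.sense(dir='west') == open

! stack.push(x='west') == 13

! maze.move(dir='west') == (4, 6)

! maze.sense(dir='west') == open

! stack.push(x='west') == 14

! maze.move(dir='west') == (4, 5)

! maze.sense(dir='west') == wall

! maze.sense(dir='south') == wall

! stack.pop() == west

! maze.move(dir='east') == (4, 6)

! maze.sense(dir='south') == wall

! stack.pop() == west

! maze.move(dir='east') == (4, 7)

! maze.sense(dir='south') == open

! stack.push(x='south') == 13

! maze.move(dir='south') == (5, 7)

! maze.sense(dir='south') == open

! stack.push(x='south') == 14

! maze.move(dir='south') == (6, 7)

! maze.sense(dir='west') == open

! stack.push(x='west') == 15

! maze.move(dir='west') == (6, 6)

! maze.sense(dir='west') == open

! stack.push(x='west') == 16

! maze.move(dir='west') == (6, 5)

! maze.sense(dir='west') == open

! stack.push(x='west') == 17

! maze.move(dir='west') == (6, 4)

! maze.sense(dir='west') == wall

! maze.sense(dir='north') == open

! stack.push(x='north') == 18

! maze.move(dir='north') == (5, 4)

! maze.sense(dir='west') == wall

! stack.pop() == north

! maze.move(dir='south') == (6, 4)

! maze.sense(dir='south') == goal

! maze.move(dir='south') == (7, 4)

Answer: (7, 4)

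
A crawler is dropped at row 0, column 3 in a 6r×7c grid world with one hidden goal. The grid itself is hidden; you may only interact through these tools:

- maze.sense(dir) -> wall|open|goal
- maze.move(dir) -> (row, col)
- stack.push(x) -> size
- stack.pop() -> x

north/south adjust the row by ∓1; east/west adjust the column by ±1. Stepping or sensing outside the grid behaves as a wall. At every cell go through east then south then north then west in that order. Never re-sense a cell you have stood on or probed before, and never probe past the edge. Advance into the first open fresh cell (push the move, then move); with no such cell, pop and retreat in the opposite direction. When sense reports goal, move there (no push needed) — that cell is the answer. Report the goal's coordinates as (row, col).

Now I run maze.sense(dir: east), and get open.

Calling stack.push(x: east), yielding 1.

Calling maze.move(dir: east), and get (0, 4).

Then maze.sense(dir: east), which returns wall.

I call maze.sense(dir: south), : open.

I use stack.push(x: south), and observe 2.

Using maze.move(dir: south), yielding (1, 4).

I run maze.sense(dir: east), which returns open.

I call stack.push(x: east), giving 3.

I call maze.move(dir: east), → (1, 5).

I use maze.sense(dir: east), and get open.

Then stack.push(x: east), — result: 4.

Then maze.move(dir: east), and get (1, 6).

I call maze.sense(dir: south), and get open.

I invoke stack.push(x: south), : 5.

I run maze.move(dir: south), and observe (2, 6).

Then maze.sense(dir: south), → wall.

Then maze.sense(dir: west), yielding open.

I run stack.push(x: west), : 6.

Using maze.move(dir: west), yielding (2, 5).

Invoking maze.sense(dir: south), which returns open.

Then stack.push(x: south), yielding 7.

Now I run maze.move(dir: south), and get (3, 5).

Next I call maze.sense(dir: south), → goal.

Using maze.move(dir: south), and observe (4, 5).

Answer: (4, 5)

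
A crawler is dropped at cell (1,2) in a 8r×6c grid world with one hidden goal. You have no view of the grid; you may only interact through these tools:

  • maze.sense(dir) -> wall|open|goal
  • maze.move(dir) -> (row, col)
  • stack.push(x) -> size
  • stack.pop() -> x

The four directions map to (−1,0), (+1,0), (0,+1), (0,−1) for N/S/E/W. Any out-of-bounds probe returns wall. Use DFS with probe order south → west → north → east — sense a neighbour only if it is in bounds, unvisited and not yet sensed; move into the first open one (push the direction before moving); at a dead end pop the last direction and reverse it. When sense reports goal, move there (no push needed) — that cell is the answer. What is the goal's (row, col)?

Act: sense[south]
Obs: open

Act: push[south]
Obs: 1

Act: move[south]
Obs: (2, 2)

Act: sense[south]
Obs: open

Act: push[south]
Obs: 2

Act: move[south]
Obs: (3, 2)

Act: sense[south]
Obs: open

Act: push[south]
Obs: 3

Act: move[south]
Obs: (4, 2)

Act: sense[south]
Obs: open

Act: push[south]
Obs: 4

Act: move[south]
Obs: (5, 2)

Act: sense[south]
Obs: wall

Act: sense[west]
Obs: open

Act: push[west]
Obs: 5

Act: move[west]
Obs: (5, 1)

Act: sense[south]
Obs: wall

Act: sense[west]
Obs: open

Act: push[west]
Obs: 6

Act: move[west]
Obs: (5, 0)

Act: sense[south]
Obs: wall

Act: sense[north]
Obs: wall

Act: pop[]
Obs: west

Act: move[east]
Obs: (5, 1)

Act: sense[north]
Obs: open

Act: push[north]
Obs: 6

Act: move[north]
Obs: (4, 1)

Act: sense[north]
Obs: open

Act: push[north]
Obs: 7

Act: move[north]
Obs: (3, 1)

Act: sense[west]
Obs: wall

Act: sense[north]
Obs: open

Act: push[north]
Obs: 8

Act: move[north]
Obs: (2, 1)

Act: sense[west]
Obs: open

Act: push[west]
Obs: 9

Act: move[west]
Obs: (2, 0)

Act: sense[north]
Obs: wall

Act: pop[]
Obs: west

Act: move[east]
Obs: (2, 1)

Act: sense[north]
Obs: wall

Act: pop[]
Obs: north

Act: move[south]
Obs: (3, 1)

Act: pop[]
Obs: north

Act: move[south]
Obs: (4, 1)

Act: pop[]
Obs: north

Act: move[south]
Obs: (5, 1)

Act: pop[]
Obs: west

Act: move[east]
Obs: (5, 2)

Act: sense[east]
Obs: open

Act: push[east]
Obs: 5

Act: move[east]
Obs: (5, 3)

Act: sense[south]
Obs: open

Act: push[south]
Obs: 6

Act: move[south]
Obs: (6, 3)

Act: sense[south]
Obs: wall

Act: sense[east]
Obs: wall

Act: pop[]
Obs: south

Act: move[north]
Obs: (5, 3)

Act: sense[north]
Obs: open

Act: push[north]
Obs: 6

Act: move[north]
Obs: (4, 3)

Act: sense[north]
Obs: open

Act: push[north]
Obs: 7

Act: move[north]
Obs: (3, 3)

Act: sense[north]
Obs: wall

Act: sense[east]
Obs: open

Act: push[east]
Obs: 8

Act: move[east]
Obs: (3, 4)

Act: sense[south]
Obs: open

Act: push[south]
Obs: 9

Act: move[south]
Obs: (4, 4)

Act: sense[south]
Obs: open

Act: push[south]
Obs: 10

Act: move[south]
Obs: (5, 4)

Act: sense[east]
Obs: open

Act: push[east]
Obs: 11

Act: move[east]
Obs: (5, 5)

Act: sense[south]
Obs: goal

Act: move[south]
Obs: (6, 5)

Answer: (6, 5)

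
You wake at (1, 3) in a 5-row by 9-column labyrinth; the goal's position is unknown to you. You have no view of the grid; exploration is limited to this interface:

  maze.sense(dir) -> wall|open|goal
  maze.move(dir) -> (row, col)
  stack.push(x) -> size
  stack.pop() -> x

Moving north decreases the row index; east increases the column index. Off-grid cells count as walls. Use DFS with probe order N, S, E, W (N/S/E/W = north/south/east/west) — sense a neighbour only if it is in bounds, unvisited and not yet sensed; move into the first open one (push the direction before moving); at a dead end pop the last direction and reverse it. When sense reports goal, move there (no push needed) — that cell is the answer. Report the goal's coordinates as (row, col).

[in] maze.sense north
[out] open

[in] stack.push north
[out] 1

[in] maze.move north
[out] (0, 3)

[in] maze.sense east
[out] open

[in] stack.push east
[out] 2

[in] maze.move east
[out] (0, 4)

[in] maze.sense south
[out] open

[in] stack.push south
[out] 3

[in] maze.move south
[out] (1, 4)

[in] maze.sense south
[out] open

[in] stack.push south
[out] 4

[in] maze.move south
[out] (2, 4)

[in] maze.sense south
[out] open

[in] stack.push south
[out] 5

[in] maze.move south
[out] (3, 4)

[in] maze.sense south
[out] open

[in] stack.push south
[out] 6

[in] maze.move south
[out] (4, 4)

[in] maze.sense east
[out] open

[in] stack.push east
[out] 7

[in] maze.move east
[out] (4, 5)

[in] maze.sense north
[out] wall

[in] maze.sense east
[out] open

[in] stack.push east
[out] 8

[in] maze.move east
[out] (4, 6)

[in] maze.sense north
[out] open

[in] stack.push north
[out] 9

[in] maze.move north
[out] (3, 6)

[in] maze.sense north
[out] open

[in] stack.push north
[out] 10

[in] maze.move north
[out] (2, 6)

[in] maze.sense north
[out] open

[in] stack.push north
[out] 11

[in] maze.move north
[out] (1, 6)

[in] maze.sense north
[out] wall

[in] maze.sense east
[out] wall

[in] maze.sense west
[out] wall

[in] stack.pop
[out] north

[in] maze.move south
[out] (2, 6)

[in] maze.sense east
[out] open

[in] stack.push east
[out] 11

[in] maze.move east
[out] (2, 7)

[in] maze.sense south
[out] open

[in] stack.push south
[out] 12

[in] maze.move south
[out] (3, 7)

[in] maze.sense south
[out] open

[in] stack.push south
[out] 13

[in] maze.move south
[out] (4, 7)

[in] maze.sense east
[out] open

[in] stack.push east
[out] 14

[in] maze.move east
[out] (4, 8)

[in] maze.sense north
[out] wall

[in] stack.pop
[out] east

[in] maze.move west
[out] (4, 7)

[in] stack.pop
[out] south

[in] maze.move north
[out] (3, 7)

[in] stack.pop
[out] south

[in] maze.move north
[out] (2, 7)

[in] maze.sense east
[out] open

[in] stack.push east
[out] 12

[in] maze.move east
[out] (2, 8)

[in] maze.sense north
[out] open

[in] stack.push north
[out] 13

[in] maze.move north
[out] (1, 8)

[in] maze.sense north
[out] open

[in] stack.push north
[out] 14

[in] maze.move north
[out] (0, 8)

[in] maze.sense west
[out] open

[in] stack.push west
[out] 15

[in] maze.move west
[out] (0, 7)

[in] stack.pop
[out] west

[in] maze.move east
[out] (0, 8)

[in] stack.pop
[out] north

[in] maze.move south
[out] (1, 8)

[in] stack.pop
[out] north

[in] maze.move south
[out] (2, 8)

[in] stack.pop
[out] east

[in] maze.move west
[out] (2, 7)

[in] stack.pop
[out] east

[in] maze.move west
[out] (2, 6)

[in] maze.sense west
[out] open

[in] stack.push west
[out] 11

[in] maze.move west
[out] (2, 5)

[in] stack.pop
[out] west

[in] maze.move east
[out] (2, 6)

[in] stack.pop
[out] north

[in] maze.move south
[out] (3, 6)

[in] stack.pop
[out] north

[in] maze.move south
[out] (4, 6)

[in] stack.pop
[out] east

[in] maze.move west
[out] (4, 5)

[in] stack.pop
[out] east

[in] maze.move west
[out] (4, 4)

[in] maze.sense west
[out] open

[in] stack.push west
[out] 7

[in] maze.move west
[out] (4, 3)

[in] maze.sense north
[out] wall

[in] maze.sense west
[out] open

[in] stack.push west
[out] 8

[in] maze.move west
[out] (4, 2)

[in] maze.sense north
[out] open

[in] stack.push north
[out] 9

[in] maze.move north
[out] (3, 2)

[in] maze.sense north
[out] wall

[in] maze.sense west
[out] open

[in] stack.push west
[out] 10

[in] maze.move west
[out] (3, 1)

[in] maze.sense north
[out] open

[in] stack.push north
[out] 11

[in] maze.move north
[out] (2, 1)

[in] maze.sense north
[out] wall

[in] maze.sense west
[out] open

[in] stack.push west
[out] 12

[in] maze.move west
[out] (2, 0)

[in] maze.sense north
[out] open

[in] stack.push north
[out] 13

[in] maze.move north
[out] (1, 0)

[in] maze.sense north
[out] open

[in] stack.push north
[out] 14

[in] maze.move north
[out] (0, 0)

[in] maze.sense east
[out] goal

[in] maze.move east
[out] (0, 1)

Answer: (0, 1)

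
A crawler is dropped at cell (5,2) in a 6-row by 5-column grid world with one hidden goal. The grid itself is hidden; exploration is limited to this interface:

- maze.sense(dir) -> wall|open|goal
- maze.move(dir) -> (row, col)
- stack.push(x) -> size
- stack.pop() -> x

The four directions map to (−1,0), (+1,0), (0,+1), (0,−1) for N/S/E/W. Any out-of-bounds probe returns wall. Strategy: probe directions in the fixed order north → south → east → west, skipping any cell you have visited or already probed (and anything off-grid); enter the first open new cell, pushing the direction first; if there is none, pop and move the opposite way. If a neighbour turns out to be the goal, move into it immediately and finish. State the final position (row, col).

-- maze.sense(dir=north) => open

-- stack.push(x=north) => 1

-- maze.move(dir=north) => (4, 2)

-- maze.sense(dir=north) => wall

-- maze.sense(dir=east) => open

-- stack.push(x=east) => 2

-- maze.move(dir=east) => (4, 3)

-- maze.sense(dir=north) => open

-- stack.push(x=north) => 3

-- maze.move(dir=north) => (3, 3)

-- maze.sense(dir=north) => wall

-- maze.sense(dir=east) => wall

-- stack.pop() => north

-- maze.move(dir=south) => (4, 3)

-- maze.sense(dir=south) => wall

-- maze.sense(dir=east) => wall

-- stack.pop() => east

-- maze.move(dir=west) => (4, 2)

-- maze.sense(dir=west) => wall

-- stack.pop() => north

-- maze.move(dir=south) => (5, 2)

-- maze.sense(dir=west) => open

-- stack.push(x=west) => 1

-- maze.move(dir=west) => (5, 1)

-- maze.sense(dir=west) => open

-- stack.push(x=west) => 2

-- maze.move(dir=west) => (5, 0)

-- maze.sense(dir=north) => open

-- stack.push(x=north) => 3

-- maze.move(dir=north) => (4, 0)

-- maze.sense(dir=north) => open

-- stack.push(x=north) => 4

-- maze.move(dir=north) => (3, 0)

-- maze.sense(dir=north) => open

-- stack.push(x=north) => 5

-- maze.move(dir=north) => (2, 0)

-- maze.sense(dir=north) => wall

-- maze.sense(dir=east) => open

-- stack.push(x=east) => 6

-- maze.move(dir=east) => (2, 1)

-- maze.sense(dir=north) => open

-- stack.push(x=north) => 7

-- maze.move(dir=north) => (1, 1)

-- maze.sense(dir=north) => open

-- stack.push(x=north) => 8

-- maze.move(dir=north) => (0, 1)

-- maze.sense(dir=east) => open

-- stack.push(x=east) => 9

-- maze.move(dir=east) => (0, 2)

-- maze.sense(dir=south) => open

-- stack.push(x=south) => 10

-- maze.move(dir=south) => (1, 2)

-- maze.sense(dir=south) => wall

-- maze.sense(dir=east) => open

-- stack.push(x=east) => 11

-- maze.move(dir=east) => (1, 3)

-- maze.sense(dir=north) => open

-- stack.push(x=north) => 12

-- maze.move(dir=north) => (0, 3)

-- maze.sense(dir=east) => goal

-- maze.move(dir=east) => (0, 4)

Answer: (0, 4)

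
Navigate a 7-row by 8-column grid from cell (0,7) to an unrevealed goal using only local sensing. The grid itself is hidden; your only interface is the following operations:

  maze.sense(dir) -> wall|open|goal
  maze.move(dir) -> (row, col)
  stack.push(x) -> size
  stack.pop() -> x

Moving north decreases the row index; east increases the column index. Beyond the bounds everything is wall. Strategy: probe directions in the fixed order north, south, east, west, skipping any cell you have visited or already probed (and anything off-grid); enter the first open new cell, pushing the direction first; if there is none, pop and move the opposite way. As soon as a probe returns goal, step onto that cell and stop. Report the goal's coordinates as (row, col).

·→ maze.sense(dir: south)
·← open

·→ stack.push(x: south)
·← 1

·→ maze.move(dir: south)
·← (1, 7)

·→ maze.sense(dir: south)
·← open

·→ stack.push(x: south)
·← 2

·→ maze.move(dir: south)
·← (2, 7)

·→ maze.sense(dir: south)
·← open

·→ stack.push(x: south)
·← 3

·→ maze.move(dir: south)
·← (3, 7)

·→ maze.sense(dir: south)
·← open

·→ stack.push(x: south)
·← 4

·→ maze.move(dir: south)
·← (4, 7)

·→ maze.sense(dir: south)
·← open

·→ stack.push(x: south)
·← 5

·→ maze.move(dir: south)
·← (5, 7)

·→ maze.sense(dir: south)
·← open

·→ stack.push(x: south)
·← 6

·→ maze.move(dir: south)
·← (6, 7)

·→ maze.sense(dir: west)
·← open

·→ stack.push(x: west)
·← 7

·→ maze.move(dir: west)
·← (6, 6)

·→ maze.sense(dir: north)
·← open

·→ stack.push(x: north)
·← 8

·→ maze.move(dir: north)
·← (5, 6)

·→ maze.sense(dir: north)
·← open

·→ stack.push(x: north)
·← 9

·→ maze.move(dir: north)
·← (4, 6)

·→ maze.sense(dir: north)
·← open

·→ stack.push(x: north)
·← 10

·→ maze.move(dir: north)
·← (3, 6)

·→ maze.sense(dir: north)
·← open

·→ stack.push(x: north)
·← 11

·→ maze.move(dir: north)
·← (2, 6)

·→ maze.sense(dir: north)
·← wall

·→ maze.sense(dir: west)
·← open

·→ stack.push(x: west)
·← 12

·→ maze.move(dir: west)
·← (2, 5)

·→ maze.sense(dir: north)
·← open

·→ stack.push(x: north)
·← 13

·→ maze.move(dir: north)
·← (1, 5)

·→ maze.sense(dir: north)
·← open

·→ stack.push(x: north)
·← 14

·→ maze.move(dir: north)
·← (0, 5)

·→ maze.sense(dir: east)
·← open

·→ stack.push(x: east)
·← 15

·→ maze.move(dir: east)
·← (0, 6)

·→ stack.pop()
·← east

·→ maze.move(dir: west)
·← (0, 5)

·→ maze.sense(dir: west)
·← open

·→ stack.push(x: west)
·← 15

·→ maze.move(dir: west)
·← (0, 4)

·→ maze.sense(dir: south)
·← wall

·→ maze.sense(dir: west)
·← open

·→ stack.push(x: west)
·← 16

·→ maze.move(dir: west)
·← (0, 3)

·→ maze.sense(dir: south)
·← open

·→ stack.push(x: south)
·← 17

·→ maze.move(dir: south)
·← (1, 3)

·→ maze.sense(dir: south)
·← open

·→ stack.push(x: south)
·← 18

·→ maze.move(dir: south)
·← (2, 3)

·→ maze.sense(dir: south)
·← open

·→ stack.push(x: south)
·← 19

·→ maze.move(dir: south)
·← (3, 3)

·→ maze.sense(dir: south)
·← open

·→ stack.push(x: south)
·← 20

·→ maze.move(dir: south)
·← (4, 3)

·→ maze.sense(dir: south)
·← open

·→ stack.push(x: south)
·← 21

·→ maze.move(dir: south)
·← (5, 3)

·→ maze.sense(dir: south)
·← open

·→ stack.push(x: south)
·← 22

·→ maze.move(dir: south)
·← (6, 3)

·→ maze.sense(dir: east)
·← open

·→ stack.push(x: east)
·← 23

·→ maze.move(dir: east)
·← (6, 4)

·→ maze.sense(dir: north)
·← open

·→ stack.push(x: north)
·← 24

·→ maze.move(dir: north)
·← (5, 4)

·→ maze.sense(dir: north)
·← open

·→ stack.push(x: north)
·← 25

·→ maze.move(dir: north)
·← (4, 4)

·→ maze.sense(dir: north)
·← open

·→ stack.push(x: north)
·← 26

·→ maze.move(dir: north)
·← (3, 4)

·→ maze.sense(dir: north)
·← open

·→ stack.push(x: north)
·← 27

·→ maze.move(dir: north)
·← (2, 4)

·→ stack.pop()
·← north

·→ maze.move(dir: south)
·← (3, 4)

·→ maze.sense(dir: east)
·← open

·→ stack.push(x: east)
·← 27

·→ maze.move(dir: east)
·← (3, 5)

·→ maze.sense(dir: south)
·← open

·→ stack.push(x: south)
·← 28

·→ maze.move(dir: south)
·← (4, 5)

·→ maze.sense(dir: south)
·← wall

·→ stack.pop()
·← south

·→ maze.move(dir: north)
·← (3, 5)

·→ stack.pop()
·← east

·→ maze.move(dir: west)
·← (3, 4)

·→ stack.pop()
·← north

·→ maze.move(dir: south)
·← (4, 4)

·→ stack.pop()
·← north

·→ maze.move(dir: south)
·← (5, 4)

·→ stack.pop()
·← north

·→ maze.move(dir: south)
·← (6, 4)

·→ maze.sense(dir: east)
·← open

·→ stack.push(x: east)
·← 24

·→ maze.move(dir: east)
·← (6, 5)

·→ stack.pop()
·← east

·→ maze.move(dir: west)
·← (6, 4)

·→ stack.pop()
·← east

·→ maze.move(dir: west)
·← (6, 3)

·→ maze.sense(dir: west)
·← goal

·→ maze.move(dir: west)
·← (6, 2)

Answer: (6, 2)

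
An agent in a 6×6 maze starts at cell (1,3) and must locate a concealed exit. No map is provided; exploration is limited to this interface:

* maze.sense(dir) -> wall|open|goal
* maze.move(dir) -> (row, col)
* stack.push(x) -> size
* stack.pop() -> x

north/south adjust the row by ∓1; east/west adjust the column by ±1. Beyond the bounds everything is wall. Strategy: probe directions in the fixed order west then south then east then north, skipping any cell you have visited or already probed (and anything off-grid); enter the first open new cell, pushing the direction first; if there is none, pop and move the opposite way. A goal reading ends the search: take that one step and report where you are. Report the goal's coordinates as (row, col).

==> maze.sense(dir→west)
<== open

==> stack.push(x→west)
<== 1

==> maze.move(dir→west)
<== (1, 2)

==> maze.sense(dir→west)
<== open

==> stack.push(x→west)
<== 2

==> maze.move(dir→west)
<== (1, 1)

==> maze.sense(dir→west)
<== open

==> stack.push(x→west)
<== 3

==> maze.move(dir→west)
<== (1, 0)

==> maze.sense(dir→south)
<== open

==> stack.push(x→south)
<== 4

==> maze.move(dir→south)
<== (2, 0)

==> maze.sense(dir→south)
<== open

==> stack.push(x→south)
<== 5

==> maze.move(dir→south)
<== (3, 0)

==> maze.sense(dir→south)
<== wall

==> maze.sense(dir→east)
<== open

==> stack.push(x→east)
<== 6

==> maze.move(dir→east)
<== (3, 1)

==> maze.sense(dir→south)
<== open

==> stack.push(x→south)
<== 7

==> maze.move(dir→south)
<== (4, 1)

==> maze.sense(dir→south)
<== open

==> stack.push(x→south)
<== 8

==> maze.move(dir→south)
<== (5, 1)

==> maze.sense(dir→west)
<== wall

==> maze.sense(dir→east)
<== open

==> stack.push(x→east)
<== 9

==> maze.move(dir→east)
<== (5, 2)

==> maze.sense(dir→east)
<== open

==> stack.push(x→east)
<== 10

==> maze.move(dir→east)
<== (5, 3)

==> maze.sense(dir→east)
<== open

==> stack.push(x→east)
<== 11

==> maze.move(dir→east)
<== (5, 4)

==> maze.sense(dir→east)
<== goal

==> maze.move(dir→east)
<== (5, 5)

Answer: (5, 5)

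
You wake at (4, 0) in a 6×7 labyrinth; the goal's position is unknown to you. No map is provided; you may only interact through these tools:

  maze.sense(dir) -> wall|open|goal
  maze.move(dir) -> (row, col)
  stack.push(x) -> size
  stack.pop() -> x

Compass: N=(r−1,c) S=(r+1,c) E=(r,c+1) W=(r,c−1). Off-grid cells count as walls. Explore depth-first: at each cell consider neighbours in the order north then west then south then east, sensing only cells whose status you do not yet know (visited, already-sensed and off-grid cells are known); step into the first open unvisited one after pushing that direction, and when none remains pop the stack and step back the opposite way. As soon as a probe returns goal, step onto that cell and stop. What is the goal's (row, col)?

→ maze.sense(dir='north')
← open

→ stack.push(x='north')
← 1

→ maze.move(dir='north')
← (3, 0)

→ maze.sense(dir='north')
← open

→ stack.push(x='north')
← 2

→ maze.move(dir='north')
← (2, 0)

→ maze.sense(dir='north')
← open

→ stack.push(x='north')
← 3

→ maze.move(dir='north')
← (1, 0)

→ maze.sense(dir='north')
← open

→ stack.push(x='north')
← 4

→ maze.move(dir='north')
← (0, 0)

→ maze.sense(dir='east')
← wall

→ stack.pop()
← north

→ maze.move(dir='south')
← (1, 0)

→ maze.sense(dir='east')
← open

→ stack.push(x='east')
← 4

→ maze.move(dir='east')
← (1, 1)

→ maze.sense(dir='south')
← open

→ stack.push(x='south')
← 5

→ maze.move(dir='south')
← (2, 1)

→ maze.sense(dir='south')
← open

→ stack.push(x='south')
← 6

→ maze.move(dir='south')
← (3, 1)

→ maze.sense(dir='south')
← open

→ stack.push(x='south')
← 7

→ maze.move(dir='south')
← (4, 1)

→ maze.sense(dir='south')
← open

→ stack.push(x='south')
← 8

→ maze.move(dir='south')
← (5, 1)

→ maze.sense(dir='west')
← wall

→ maze.sense(dir='east')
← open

→ stack.push(x='east')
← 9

→ maze.move(dir='east')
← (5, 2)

→ maze.sense(dir='north')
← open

→ stack.push(x='north')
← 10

→ maze.move(dir='north')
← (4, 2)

→ maze.sense(dir='north')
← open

→ stack.push(x='north')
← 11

→ maze.move(dir='north')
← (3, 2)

→ maze.sense(dir='north')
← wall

→ maze.sense(dir='east')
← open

→ stack.push(x='east')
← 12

→ maze.move(dir='east')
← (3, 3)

→ maze.sense(dir='north')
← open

→ stack.push(x='north')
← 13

→ maze.move(dir='north')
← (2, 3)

→ maze.sense(dir='north')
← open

→ stack.push(x='north')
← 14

→ maze.move(dir='north')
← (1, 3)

→ maze.sense(dir='north')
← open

→ stack.push(x='north')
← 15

→ maze.move(dir='north')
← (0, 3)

→ maze.sense(dir='west')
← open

→ stack.push(x='west')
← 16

→ maze.move(dir='west')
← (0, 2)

→ maze.sense(dir='south')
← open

→ stack.push(x='south')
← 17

→ maze.move(dir='south')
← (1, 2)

→ stack.pop()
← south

→ maze.move(dir='north')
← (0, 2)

→ stack.pop()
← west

→ maze.move(dir='east')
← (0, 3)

→ maze.sense(dir='east')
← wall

→ stack.pop()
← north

→ maze.move(dir='south')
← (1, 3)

→ maze.sense(dir='east')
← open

→ stack.push(x='east')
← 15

→ maze.move(dir='east')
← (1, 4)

→ maze.sense(dir='south')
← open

→ stack.push(x='south')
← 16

→ maze.move(dir='south')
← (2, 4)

→ maze.sense(dir='south')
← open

→ stack.push(x='south')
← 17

→ maze.move(dir='south')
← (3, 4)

→ maze.sense(dir='south')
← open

→ stack.push(x='south')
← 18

→ maze.move(dir='south')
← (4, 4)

→ maze.sense(dir='west')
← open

→ stack.push(x='west')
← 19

→ maze.move(dir='west')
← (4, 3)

→ maze.sense(dir='south')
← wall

→ stack.pop()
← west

→ maze.move(dir='east')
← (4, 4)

→ maze.sense(dir='south')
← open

→ stack.push(x='south')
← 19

→ maze.move(dir='south')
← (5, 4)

→ maze.sense(dir='east')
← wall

→ stack.pop()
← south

→ maze.move(dir='north')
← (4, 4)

→ maze.sense(dir='east')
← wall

→ stack.pop()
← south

→ maze.move(dir='north')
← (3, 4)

→ maze.sense(dir='east')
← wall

→ stack.pop()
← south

→ maze.move(dir='north')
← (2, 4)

→ maze.sense(dir='east')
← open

→ stack.push(x='east')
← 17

→ maze.move(dir='east')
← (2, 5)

→ maze.sense(dir='north')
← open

→ stack.push(x='north')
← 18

→ maze.move(dir='north')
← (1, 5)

→ maze.sense(dir='north')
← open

→ stack.push(x='north')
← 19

→ maze.move(dir='north')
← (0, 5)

→ maze.sense(dir='east')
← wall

→ stack.pop()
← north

→ maze.move(dir='south')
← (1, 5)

→ maze.sense(dir='east')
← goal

→ maze.move(dir='east')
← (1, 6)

Answer: (1, 6)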